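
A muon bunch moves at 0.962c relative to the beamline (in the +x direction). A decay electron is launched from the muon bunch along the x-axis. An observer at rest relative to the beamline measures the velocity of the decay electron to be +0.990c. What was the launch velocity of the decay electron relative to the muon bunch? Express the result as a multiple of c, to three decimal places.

Invert the composition law: u' = (u − v)/(1 − uv/c²).
u' = (0.990 − 0.962) / (1 − (0.990)(0.962)) = 0.0280/0.0476 = 0.5880.

+0.588c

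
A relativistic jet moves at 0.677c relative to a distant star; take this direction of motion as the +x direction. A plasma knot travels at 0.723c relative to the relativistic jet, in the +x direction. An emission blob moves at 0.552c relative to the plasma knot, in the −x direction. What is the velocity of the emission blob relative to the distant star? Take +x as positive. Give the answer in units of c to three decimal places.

+0.806c

Apply u = (u' + v)/(1 + u'v/c²) successively, working outward toward the distant star.
Start: velocity of the relativistic jet relative to the distant star = 0.6770c.
Compose with the plasma knot (u' = 0.723 in the relativistic jet frame): u_1 = (0.723 + 0.677) / (1 + 0.723·0.677) = 1.4000/1.4895 = 0.9399.
Compose with the emission blob (u' = -0.552 in the plasma knot frame): u_2 = (-0.552 + 0.940) / (1 + (-0.552)·0.940) = 0.3879/0.4812 = 0.8062.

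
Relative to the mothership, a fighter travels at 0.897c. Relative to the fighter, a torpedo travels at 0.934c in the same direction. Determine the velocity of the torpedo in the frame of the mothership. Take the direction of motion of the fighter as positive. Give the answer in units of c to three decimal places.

0.996c

With v = 0.897 and u' = 0.934 (in units of c),
u = (u' + v)/(1 + u'v/c²):
u = (0.934 + 0.897) / (1 + 0.934·0.897) = 1.8310/1.8378 = 0.9963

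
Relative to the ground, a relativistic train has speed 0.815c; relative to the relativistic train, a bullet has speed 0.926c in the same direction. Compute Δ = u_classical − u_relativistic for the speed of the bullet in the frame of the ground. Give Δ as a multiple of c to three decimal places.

Δ = 0.749c

Galilean: u_cl = 0.926 + 0.815 = 1.7410.
Relativistic: u_rel = (0.926 + 0.815) / (1 + 0.926·0.815) = 1.7410/1.7547 = 0.9922.
Δ = 1.7410 − 0.9922 = 0.7488.
(The classical prediction exceeds c; the relativistic result does not.)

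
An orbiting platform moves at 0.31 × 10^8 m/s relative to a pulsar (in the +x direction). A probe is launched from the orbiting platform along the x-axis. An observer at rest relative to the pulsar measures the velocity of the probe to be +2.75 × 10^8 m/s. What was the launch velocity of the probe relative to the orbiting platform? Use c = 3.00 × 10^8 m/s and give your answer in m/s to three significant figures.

+2.70 × 10^8 m/s

v = 0.103c, u = 0.917c.
Invert the composition law: u' = (u − v)/(1 − uv/c²).
u' = (0.917 − 0.103) / (1 − (0.917)(0.103)) = 0.8133/0.9053 = 0.8984.
u' = 0.8984 × 3.00 × 10^8 m/s.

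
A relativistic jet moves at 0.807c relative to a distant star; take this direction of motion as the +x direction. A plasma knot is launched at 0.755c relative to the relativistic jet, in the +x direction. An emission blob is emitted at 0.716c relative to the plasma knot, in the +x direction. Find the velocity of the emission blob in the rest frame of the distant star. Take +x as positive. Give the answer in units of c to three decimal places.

0.995c

Apply u = (u' + v)/(1 + u'v/c²) successively, working outward toward the distant star.
Start: velocity of the relativistic jet relative to the distant star = 0.8070c.
Compose with the plasma knot (u' = 0.755 in the relativistic jet frame): u_1 = (0.755 + 0.807) / (1 + 0.755·0.807) = 1.5620/1.6093 = 0.9706.
Compose with the emission blob (u' = 0.716 in the plasma knot frame): u_2 = (0.716 + 0.971) / (1 + 0.716·0.971) = 1.6866/1.6950 = 0.9951.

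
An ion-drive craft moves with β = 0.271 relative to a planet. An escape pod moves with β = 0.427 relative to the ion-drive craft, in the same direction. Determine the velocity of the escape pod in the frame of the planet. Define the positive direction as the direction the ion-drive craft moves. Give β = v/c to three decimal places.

β = 0.626

With v = 0.271 and u' = 0.427 (in units of c),
u = (u' + v)/(1 + u'v/c²):
u = (0.427 + 0.271) / (1 + 0.427·0.271) = 0.6980/1.1157 = 0.6256
(Galilean addition would give +0.698c.)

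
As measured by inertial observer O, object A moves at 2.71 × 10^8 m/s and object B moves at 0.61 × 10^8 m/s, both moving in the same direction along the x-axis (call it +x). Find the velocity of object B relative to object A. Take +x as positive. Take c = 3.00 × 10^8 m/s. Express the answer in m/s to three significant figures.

-2.57 × 10^8 m/s

β_A = 0.903, β_B = 0.203 (dividing each by c = 3.00 × 10^8 m/s).
Transform to A's frame with the inverse velocity-addition law: u' = (u − v)/(1 − uv/c²), taking u = β_B and v = β_A.
u' = (0.203 − 0.903) / (1 − (0.903)(0.203)) = -0.7000/0.8163 = -0.8575.
u' = -0.8575 × 3.00 × 10^8 m/s.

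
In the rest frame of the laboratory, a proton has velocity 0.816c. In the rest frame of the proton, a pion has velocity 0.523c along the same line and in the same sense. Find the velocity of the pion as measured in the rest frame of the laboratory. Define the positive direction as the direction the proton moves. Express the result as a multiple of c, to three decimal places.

0.938c

With v = 0.816 and u' = 0.523 (in units of c),
u = (u' + v)/(1 + u'v/c²):
u = (0.523 + 0.816) / (1 + 0.523·0.816) = 1.3390/1.4268 = 0.9385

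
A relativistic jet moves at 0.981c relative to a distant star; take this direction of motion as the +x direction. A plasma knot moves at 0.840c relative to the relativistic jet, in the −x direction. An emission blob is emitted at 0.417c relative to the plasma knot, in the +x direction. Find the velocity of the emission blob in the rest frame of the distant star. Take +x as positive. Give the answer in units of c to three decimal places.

Apply u = (u' + v)/(1 + u'v/c²) successively, working outward toward the distant star.
Start: velocity of the relativistic jet relative to the distant star = 0.9810c.
Compose with the plasma knot (u' = -0.840 in the relativistic jet frame): u_1 = (-0.840 + 0.981) / (1 + (-0.840)·0.981) = 0.1410/0.1760 = 0.8013.
Compose with the emission blob (u' = 0.417 in the plasma knot frame): u_2 = (0.417 + 0.801) / (1 + 0.417·0.801) = 1.2183/1.3341 = 0.9132.

+0.913c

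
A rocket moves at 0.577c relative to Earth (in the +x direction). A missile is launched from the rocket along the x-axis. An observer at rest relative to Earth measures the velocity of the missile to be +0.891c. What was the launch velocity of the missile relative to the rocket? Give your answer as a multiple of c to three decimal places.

Invert the composition law: u' = (u − v)/(1 − uv/c²).
u' = (0.891 − 0.577) / (1 − (0.891)(0.577)) = 0.3140/0.4859 = 0.6462.

+0.646c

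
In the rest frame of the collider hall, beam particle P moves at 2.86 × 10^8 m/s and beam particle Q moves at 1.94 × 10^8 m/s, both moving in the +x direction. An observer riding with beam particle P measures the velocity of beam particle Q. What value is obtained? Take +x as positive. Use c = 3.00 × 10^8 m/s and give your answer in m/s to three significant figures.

β_A = 0.953, β_B = 0.647 (dividing each by c = 3.00 × 10^8 m/s).
Transform to A's frame with the inverse velocity-addition law: u' = (u − v)/(1 − uv/c²), taking u = β_B and v = β_A.
u' = (0.647 − 0.953) / (1 − (0.953)(0.647)) = -0.3067/0.3835 = -0.7996.
u' = -0.7996 × 3.00 × 10^8 m/s.

-2.40 × 10^8 m/s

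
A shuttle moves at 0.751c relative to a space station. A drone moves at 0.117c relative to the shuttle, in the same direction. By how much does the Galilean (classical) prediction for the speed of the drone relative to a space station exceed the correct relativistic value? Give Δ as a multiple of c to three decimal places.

Δ = 0.070c

Galilean: u_cl = 0.117 + 0.751 = 0.8680.
Relativistic: u_rel = (0.117 + 0.751) / (1 + 0.117·0.751) = 0.8680/1.0879 = 0.7979.
Δ = 0.8680 − 0.7979 = 0.0701.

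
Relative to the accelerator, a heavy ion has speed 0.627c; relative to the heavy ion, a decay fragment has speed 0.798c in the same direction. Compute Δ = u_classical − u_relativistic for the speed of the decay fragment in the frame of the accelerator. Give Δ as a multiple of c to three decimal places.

Δ = 0.475c

Galilean: u_cl = 0.798 + 0.627 = 1.4250.
Relativistic: u_rel = (0.798 + 0.627) / (1 + 0.798·0.627) = 1.4250/1.5003 = 0.9498.
Δ = 1.4250 − 0.9498 = 0.4752.
(The classical prediction exceeds c; the relativistic result does not.)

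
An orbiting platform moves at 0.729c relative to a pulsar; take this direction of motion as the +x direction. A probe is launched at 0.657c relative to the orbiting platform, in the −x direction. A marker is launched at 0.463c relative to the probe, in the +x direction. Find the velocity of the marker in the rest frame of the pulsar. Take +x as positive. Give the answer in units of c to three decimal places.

Apply u = (u' + v)/(1 + u'v/c²) successively, working outward toward the pulsar.
Start: velocity of the orbiting platform relative to the pulsar = 0.7290c.
Compose with the probe (u' = -0.657 in the orbiting platform frame): u_1 = (-0.657 + 0.729) / (1 + (-0.657)·0.729) = 0.0720/0.5210 = 0.1382.
Compose with the marker (u' = 0.463 in the probe frame): u_2 = (0.463 + 0.138) / (1 + 0.463·0.138) = 0.6012/1.0640 = 0.5650.

+0.565c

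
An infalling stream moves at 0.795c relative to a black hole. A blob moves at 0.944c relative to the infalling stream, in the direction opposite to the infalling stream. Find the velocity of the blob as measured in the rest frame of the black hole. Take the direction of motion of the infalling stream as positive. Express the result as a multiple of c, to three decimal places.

-0.597c

With v = 0.795 and u' = -0.944 (in units of c),
u = (u' + v)/(1 + u'v/c²):
u = (-0.944 + 0.795) / (1 + (-0.944)·0.795) = -0.1490/0.2495 = -0.5971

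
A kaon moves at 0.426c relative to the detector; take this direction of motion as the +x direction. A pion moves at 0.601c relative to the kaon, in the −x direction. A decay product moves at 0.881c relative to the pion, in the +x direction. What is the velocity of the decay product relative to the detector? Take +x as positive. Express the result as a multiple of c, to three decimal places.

Apply u = (u' + v)/(1 + u'v/c²) successively, working outward toward the detector.
Start: velocity of the kaon relative to the detector = 0.4260c.
Compose with the pion (u' = -0.601 in the kaon frame): u_1 = (-0.601 + 0.426) / (1 + (-0.601)·0.426) = -0.1750/0.7440 = -0.2352.
Compose with the decay product (u' = 0.881 in the pion frame): u_2 = (0.881 + (-0.235)) / (1 + 0.881·(-0.235)) = 0.6458/0.7928 = 0.8146.

+0.815c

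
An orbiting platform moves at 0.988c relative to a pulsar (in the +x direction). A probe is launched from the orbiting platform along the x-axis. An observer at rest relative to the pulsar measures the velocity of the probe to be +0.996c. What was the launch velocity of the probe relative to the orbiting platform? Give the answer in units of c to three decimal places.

Invert the composition law: u' = (u − v)/(1 − uv/c²).
u' = (0.996 − 0.988) / (1 − (0.996)(0.988)) = 0.0080/0.0160 = 0.5015.

+0.502c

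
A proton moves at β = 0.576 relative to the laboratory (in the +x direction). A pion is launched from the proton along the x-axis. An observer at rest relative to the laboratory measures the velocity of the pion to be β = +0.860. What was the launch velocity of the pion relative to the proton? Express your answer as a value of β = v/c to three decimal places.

β = +0.563

Invert the composition law: u' = (u − v)/(1 − uv/c²).
u' = (0.860 − 0.576) / (1 − (0.860)(0.576)) = 0.2840/0.5046 = 0.5628.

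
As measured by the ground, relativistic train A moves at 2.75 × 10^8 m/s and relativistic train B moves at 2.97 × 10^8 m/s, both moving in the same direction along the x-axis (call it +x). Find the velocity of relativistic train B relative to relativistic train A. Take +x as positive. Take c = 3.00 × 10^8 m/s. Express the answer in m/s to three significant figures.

β_A = 0.917, β_B = 0.990 (dividing each by c = 3.00 × 10^8 m/s).
Transform to A's frame with the inverse velocity-addition law: u' = (u − v)/(1 − uv/c²), taking u = β_B and v = β_A.
u' = (0.990 − 0.917) / (1 − (0.917)(0.990)) = 0.0733/0.0925 = 0.7928.
u' = 0.7928 × 3.00 × 10^8 m/s.

+2.38 × 10^8 m/s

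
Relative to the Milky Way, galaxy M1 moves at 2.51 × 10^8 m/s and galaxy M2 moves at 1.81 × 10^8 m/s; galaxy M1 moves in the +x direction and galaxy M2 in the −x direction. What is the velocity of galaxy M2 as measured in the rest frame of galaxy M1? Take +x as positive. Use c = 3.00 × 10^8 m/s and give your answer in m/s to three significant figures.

β_A = 0.837, β_B = -0.603 (dividing each by c = 3.00 × 10^8 m/s).
Transform to A's frame with the inverse velocity-addition law: u' = (u − v)/(1 − uv/c²), taking u = β_B and v = β_A.
u' = (-0.603 − 0.837) / (1 − (0.837)(-0.603)) = -1.4400/1.5048 = -0.9569.
u' = -0.9569 × 3.00 × 10^8 m/s.

-2.87 × 10^8 m/s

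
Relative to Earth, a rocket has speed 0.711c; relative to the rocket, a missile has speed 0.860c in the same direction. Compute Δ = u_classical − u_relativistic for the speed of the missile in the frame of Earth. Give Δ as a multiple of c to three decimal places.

Galilean: u_cl = 0.860 + 0.711 = 1.5710.
Relativistic: u_rel = (0.860 + 0.711) / (1 + 0.860·0.711) = 1.5710/1.6115 = 0.9749.
Δ = 1.5710 − 0.9749 = 0.5961.
(The classical prediction exceeds c; the relativistic result does not.)

Δ = 0.596c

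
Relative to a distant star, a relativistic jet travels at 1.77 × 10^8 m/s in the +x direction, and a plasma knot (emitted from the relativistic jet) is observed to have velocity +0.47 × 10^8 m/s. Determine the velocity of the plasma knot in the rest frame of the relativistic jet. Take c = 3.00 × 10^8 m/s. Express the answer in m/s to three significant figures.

-1.43 × 10^8 m/s

v = 0.590c, u = 0.157c.
Invert the composition law: u' = (u − v)/(1 − uv/c²).
u' = (0.157 − 0.590) / (1 − (0.157)(0.590)) = -0.4333/0.9076 = -0.4775.
u' = -0.4775 × 3.00 × 10^8 m/s.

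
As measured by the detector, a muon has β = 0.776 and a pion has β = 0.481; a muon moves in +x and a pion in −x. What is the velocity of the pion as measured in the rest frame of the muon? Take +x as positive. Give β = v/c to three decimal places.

β = -0.915

β_A = 0.776, β_B = -0.481.
Transform to A's frame with the inverse velocity-addition law: u' = (u − v)/(1 − uv/c²), taking u = β_B and v = β_A.
u' = (-0.481 − 0.776) / (1 − (0.776)(-0.481)) = -1.2570/1.3733 = -0.9153.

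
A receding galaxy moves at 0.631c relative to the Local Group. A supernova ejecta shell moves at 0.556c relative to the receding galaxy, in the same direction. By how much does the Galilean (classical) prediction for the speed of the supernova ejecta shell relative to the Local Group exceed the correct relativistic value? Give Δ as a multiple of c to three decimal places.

Δ = 0.308c

Galilean: u_cl = 0.556 + 0.631 = 1.1870.
Relativistic: u_rel = (0.556 + 0.631) / (1 + 0.556·0.631) = 1.1870/1.3508 = 0.8787.
Δ = 1.1870 − 0.8787 = 0.3083.
(The classical prediction exceeds c; the relativistic result does not.)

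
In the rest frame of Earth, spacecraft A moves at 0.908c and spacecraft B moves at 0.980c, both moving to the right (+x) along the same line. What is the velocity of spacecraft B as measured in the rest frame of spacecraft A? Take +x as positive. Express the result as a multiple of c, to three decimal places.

β_A = 0.908, β_B = 0.980.
Transform to A's frame with the inverse velocity-addition law: u' = (u − v)/(1 − uv/c²), taking u = β_B and v = β_A.
u' = (0.980 − 0.908) / (1 − (0.908)(0.980)) = 0.0720/0.1102 = 0.6536.

+0.654c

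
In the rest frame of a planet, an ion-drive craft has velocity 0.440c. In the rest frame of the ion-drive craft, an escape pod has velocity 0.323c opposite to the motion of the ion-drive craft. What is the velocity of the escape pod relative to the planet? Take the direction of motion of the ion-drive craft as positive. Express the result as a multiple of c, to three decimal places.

With v = 0.440 and u' = -0.323 (in units of c),
u = (u' + v)/(1 + u'v/c²):
u = (-0.323 + 0.440) / (1 + (-0.323)·0.440) = 0.1170/0.8579 = 0.1364
(Galilean addition would give +0.117c.)

+0.136c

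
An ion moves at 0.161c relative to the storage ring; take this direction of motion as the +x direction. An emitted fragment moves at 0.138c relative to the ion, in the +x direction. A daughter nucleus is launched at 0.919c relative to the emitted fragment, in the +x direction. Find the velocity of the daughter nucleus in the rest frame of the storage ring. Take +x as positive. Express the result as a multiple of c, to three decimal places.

Apply u = (u' + v)/(1 + u'v/c²) successively, working outward toward the storage ring.
Start: velocity of the ion relative to the storage ring = 0.1610c.
Compose with the emitted fragment (u' = 0.138 in the ion frame): u_1 = (0.138 + 0.161) / (1 + 0.138·0.161) = 0.2990/1.0222 = 0.2925.
Compose with the daughter nucleus (u' = 0.919 in the emitted fragment frame): u_2 = (0.919 + 0.293) / (1 + 0.919·0.293) = 1.2115/1.2688 = 0.9548.

0.955c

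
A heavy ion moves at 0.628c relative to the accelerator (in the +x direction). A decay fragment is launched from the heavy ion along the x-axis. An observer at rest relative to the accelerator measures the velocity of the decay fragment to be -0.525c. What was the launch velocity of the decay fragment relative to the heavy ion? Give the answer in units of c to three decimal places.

Invert the composition law: u' = (u − v)/(1 − uv/c²).
u' = (-0.525 − 0.628) / (1 − (-0.525)(0.628)) = -1.1530/1.3297 = -0.8671.

-0.867c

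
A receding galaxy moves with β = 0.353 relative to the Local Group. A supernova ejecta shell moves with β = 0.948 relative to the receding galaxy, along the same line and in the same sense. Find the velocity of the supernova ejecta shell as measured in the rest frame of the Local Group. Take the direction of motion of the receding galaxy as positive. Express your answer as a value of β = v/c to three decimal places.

β = 0.975

With v = 0.353 and u' = 0.948 (in units of c),
u = (u' + v)/(1 + u'v/c²):
u = (0.948 + 0.353) / (1 + 0.948·0.353) = 1.3010/1.3346 = 0.9748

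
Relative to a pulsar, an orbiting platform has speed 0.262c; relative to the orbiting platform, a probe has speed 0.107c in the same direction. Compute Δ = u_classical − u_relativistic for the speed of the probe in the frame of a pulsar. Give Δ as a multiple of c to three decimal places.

Δ = 0.010c

Galilean: u_cl = 0.107 + 0.262 = 0.3690.
Relativistic: u_rel = (0.107 + 0.262) / (1 + 0.107·0.262) = 0.3690/1.0280 = 0.3589.
Δ = 0.3690 − 0.3589 = 0.0101.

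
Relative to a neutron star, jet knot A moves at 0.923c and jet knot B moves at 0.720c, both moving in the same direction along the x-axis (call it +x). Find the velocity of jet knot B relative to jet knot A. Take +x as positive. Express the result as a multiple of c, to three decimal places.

-0.605c

β_A = 0.923, β_B = 0.720.
Transform to A's frame with the inverse velocity-addition law: u' = (u − v)/(1 − uv/c²), taking u = β_B and v = β_A.
u' = (0.720 − 0.923) / (1 − (0.923)(0.720)) = -0.2030/0.3354 = -0.6052.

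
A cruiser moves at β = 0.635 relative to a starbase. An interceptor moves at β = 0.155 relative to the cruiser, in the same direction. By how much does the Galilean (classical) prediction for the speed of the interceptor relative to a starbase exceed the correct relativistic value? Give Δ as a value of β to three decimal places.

Δ = 0.071

Galilean: u_cl = 0.155 + 0.635 = 0.7900.
Relativistic: u_rel = (0.155 + 0.635) / (1 + 0.155·0.635) = 0.7900/1.0984 = 0.7192.
Δ = 0.7900 − 0.7192 = 0.0708.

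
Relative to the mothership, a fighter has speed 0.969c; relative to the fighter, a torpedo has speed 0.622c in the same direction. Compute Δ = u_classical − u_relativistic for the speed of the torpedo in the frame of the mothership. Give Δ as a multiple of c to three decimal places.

Δ = 0.598c

Galilean: u_cl = 0.622 + 0.969 = 1.5910.
Relativistic: u_rel = (0.622 + 0.969) / (1 + 0.622·0.969) = 1.5910/1.6027 = 0.9927.
Δ = 1.5910 − 0.9927 = 0.5983.
(The classical prediction exceeds c; the relativistic result does not.)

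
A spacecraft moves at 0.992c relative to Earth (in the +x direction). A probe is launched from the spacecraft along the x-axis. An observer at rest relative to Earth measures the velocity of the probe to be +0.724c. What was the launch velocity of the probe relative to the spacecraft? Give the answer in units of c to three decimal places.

Invert the composition law: u' = (u − v)/(1 − uv/c²).
u' = (0.724 − 0.992) / (1 − (0.724)(0.992)) = -0.2680/0.2818 = -0.9511.

-0.951c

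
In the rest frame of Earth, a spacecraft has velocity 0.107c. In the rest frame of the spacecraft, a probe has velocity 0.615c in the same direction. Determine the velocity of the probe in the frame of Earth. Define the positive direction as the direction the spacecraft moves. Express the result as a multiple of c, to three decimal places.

With v = 0.107 and u' = 0.615 (in units of c),
u = (u' + v)/(1 + u'v/c²):
u = (0.615 + 0.107) / (1 + 0.615·0.107) = 0.7220/1.0658 = 0.6774
(Galilean addition would give +0.722c.)

0.677c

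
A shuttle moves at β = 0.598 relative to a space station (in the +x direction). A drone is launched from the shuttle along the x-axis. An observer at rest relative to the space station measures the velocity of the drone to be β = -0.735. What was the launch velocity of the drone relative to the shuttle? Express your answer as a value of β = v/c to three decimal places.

Invert the composition law: u' = (u − v)/(1 − uv/c²).
u' = (-0.735 − 0.598) / (1 − (-0.735)(0.598)) = -1.3330/1.4395 = -0.9260.

β = -0.926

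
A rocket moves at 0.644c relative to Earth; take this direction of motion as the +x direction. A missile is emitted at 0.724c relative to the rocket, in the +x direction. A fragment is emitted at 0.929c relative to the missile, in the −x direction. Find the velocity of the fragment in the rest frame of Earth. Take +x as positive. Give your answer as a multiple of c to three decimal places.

Apply u = (u' + v)/(1 + u'v/c²) successively, working outward toward Earth.
Start: velocity of the rocket relative to Earth = 0.6440c.
Compose with the missile (u' = 0.724 in the rocket frame): u_1 = (0.724 + 0.644) / (1 + 0.724·0.644) = 1.3680/1.4663 = 0.9330.
Compose with the fragment (u' = -0.929 in the missile frame): u_2 = (-0.929 + 0.933) / (1 + (-0.929)·0.933) = 0.0040/0.1333 = 0.0299.

+0.030c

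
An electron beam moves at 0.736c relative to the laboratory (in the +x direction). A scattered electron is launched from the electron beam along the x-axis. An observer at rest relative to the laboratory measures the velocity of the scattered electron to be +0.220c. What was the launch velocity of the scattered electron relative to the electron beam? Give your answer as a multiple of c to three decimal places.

Invert the composition law: u' = (u − v)/(1 − uv/c²).
u' = (0.220 − 0.736) / (1 − (0.220)(0.736)) = -0.5160/0.8381 = -0.6157.

-0.616c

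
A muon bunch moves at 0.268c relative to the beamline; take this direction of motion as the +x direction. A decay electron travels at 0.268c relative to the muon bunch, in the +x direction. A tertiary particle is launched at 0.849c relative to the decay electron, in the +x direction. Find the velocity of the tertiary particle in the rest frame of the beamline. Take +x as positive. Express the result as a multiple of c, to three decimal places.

0.947c

Apply u = (u' + v)/(1 + u'v/c²) successively, working outward toward the beamline.
Start: velocity of the muon bunch relative to the beamline = 0.2680c.
Compose with the decay electron (u' = 0.268 in the muon bunch frame): u_1 = (0.268 + 0.268) / (1 + 0.268·0.268) = 0.5360/1.0718 = 0.5001.
Compose with the tertiary particle (u' = 0.849 in the decay electron frame): u_2 = (0.849 + 0.500) / (1 + 0.849·0.500) = 1.3491/1.4246 = 0.9470.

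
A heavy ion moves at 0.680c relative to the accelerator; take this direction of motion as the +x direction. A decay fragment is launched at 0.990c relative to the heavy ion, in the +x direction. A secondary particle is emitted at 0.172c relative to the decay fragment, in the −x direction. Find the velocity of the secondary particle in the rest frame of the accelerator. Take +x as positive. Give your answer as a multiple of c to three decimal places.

Apply u = (u' + v)/(1 + u'v/c²) successively, working outward toward the accelerator.
Start: velocity of the heavy ion relative to the accelerator = 0.6800c.
Compose with the decay fragment (u' = 0.990 in the heavy ion frame): u_1 = (0.990 + 0.680) / (1 + 0.990·0.680) = 1.6700/1.6732 = 0.9981.
Compose with the secondary particle (u' = -0.172 in the decay fragment frame): u_2 = (-0.172 + 0.998) / (1 + (-0.172)·0.998) = 0.8261/0.8283 = 0.9973.

+0.997c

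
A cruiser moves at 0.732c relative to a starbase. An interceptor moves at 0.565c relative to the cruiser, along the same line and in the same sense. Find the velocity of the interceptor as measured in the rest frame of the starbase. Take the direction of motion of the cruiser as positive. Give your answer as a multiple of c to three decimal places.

0.918c

With v = 0.732 and u' = 0.565 (in units of c),
u = (u' + v)/(1 + u'v/c²):
u = (0.565 + 0.732) / (1 + 0.565·0.732) = 1.2970/1.4136 = 0.9175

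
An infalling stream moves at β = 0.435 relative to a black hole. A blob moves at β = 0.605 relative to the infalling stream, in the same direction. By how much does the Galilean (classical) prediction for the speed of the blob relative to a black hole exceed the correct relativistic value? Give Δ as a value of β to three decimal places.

Δ = 0.217

Galilean: u_cl = 0.605 + 0.435 = 1.0400.
Relativistic: u_rel = (0.605 + 0.435) / (1 + 0.605·0.435) = 1.0400/1.2632 = 0.8233.
Δ = 1.0400 − 0.8233 = 0.2167.
(The classical prediction exceeds c; the relativistic result does not.)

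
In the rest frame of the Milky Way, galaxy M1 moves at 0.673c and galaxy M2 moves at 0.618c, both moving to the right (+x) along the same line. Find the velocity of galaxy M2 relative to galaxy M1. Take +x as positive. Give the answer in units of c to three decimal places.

-0.094c

β_A = 0.673, β_B = 0.618.
Transform to A's frame with the inverse velocity-addition law: u' = (u − v)/(1 − uv/c²), taking u = β_B and v = β_A.
u' = (0.618 − 0.673) / (1 − (0.673)(0.618)) = -0.0550/0.5841 = -0.0942.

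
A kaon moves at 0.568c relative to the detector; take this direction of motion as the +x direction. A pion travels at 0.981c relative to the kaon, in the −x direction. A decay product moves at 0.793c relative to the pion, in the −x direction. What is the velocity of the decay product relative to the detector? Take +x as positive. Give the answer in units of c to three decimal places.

Apply u = (u' + v)/(1 + u'v/c²) successively, working outward toward the detector.
Start: velocity of the kaon relative to the detector = 0.5680c.
Compose with the pion (u' = -0.981 in the kaon frame): u_1 = (-0.981 + 0.568) / (1 + (-0.981)·0.568) = -0.4130/0.4428 = -0.9327.
Compose with the decay product (u' = -0.793 in the pion frame): u_2 = (-0.793 + (-0.933)) / (1 + (-0.793)·(-0.933)) = -1.7257/1.7396 = -0.9920.

-0.992c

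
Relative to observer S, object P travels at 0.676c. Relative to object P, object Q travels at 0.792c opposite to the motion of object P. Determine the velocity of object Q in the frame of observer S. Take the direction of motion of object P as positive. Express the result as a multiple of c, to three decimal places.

-0.250c

With v = 0.676 and u' = -0.792 (in units of c),
u = (u' + v)/(1 + u'v/c²):
u = (-0.792 + 0.676) / (1 + (-0.792)·0.676) = -0.1160/0.4646 = -0.2497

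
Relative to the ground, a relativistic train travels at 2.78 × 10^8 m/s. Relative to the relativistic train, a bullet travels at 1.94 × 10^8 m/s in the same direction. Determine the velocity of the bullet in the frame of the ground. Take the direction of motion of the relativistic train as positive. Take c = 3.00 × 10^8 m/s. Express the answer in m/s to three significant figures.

2.95 × 10^8 m/s

In units of c (dividing by 3.00 × 10^8 m/s): v = 0.927, u' = 0.647.
u = (u' + v)/(1 + u'v/c²):
u = (0.647 + 0.927) / (1 + 0.647·0.927) = 1.5733/1.5992 = 0.9838
Converting back: u = 0.9838 × 3.00 × 10^8 m/s.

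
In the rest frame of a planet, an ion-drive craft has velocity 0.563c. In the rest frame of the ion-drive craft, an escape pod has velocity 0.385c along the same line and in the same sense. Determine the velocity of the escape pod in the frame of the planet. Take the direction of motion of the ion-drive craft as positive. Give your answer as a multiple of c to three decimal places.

With v = 0.563 and u' = 0.385 (in units of c),
u = (u' + v)/(1 + u'v/c²):
u = (0.385 + 0.563) / (1 + 0.385·0.563) = 0.9480/1.2168 = 0.7791
(Galilean addition would give +0.948c.)

0.779c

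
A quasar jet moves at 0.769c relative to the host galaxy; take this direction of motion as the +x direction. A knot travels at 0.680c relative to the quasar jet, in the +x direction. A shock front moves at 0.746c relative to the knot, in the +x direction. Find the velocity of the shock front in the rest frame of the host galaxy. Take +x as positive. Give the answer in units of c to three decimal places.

Apply u = (u' + v)/(1 + u'v/c²) successively, working outward toward the host galaxy.
Start: velocity of the quasar jet relative to the host galaxy = 0.7690c.
Compose with the knot (u' = 0.680 in the quasar jet frame): u_1 = (0.680 + 0.769) / (1 + 0.680·0.769) = 1.4490/1.5229 = 0.9515.
Compose with the shock front (u' = 0.746 in the knot frame): u_2 = (0.746 + 0.951) / (1 + 0.746·0.951) = 1.6975/1.7098 = 0.9928.

0.993c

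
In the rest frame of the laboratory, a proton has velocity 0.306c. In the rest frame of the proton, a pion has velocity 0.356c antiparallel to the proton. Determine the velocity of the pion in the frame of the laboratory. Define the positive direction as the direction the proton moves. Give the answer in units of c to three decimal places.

With v = 0.306 and u' = -0.356 (in units of c),
u = (u' + v)/(1 + u'v/c²):
u = (-0.356 + 0.306) / (1 + (-0.356)·0.306) = -0.0500/0.8911 = -0.0561
(Galilean addition would give -0.050c.)

-0.056c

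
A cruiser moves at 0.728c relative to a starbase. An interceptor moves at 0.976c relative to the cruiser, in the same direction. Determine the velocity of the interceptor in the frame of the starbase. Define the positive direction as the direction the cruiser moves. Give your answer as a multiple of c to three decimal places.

With v = 0.728 and u' = 0.976 (in units of c),
u = (u' + v)/(1 + u'v/c²):
u = (0.976 + 0.728) / (1 + 0.976·0.728) = 1.7040/1.7105 = 0.9962

0.996c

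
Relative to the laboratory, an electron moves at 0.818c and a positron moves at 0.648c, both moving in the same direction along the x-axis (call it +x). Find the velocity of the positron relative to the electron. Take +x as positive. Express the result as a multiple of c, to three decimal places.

β_A = 0.818, β_B = 0.648.
Transform to A's frame with the inverse velocity-addition law: u' = (u − v)/(1 − uv/c²), taking u = β_B and v = β_A.
u' = (0.648 − 0.818) / (1 − (0.818)(0.648)) = -0.1700/0.4699 = -0.3618.

-0.362c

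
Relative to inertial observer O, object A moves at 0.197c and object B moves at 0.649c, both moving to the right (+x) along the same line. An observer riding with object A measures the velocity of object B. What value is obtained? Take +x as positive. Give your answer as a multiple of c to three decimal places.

+0.518c

β_A = 0.197, β_B = 0.649.
Transform to A's frame with the inverse velocity-addition law: u' = (u − v)/(1 − uv/c²), taking u = β_B and v = β_A.
u' = (0.649 − 0.197) / (1 − (0.197)(0.649)) = 0.4520/0.8721 = 0.5183.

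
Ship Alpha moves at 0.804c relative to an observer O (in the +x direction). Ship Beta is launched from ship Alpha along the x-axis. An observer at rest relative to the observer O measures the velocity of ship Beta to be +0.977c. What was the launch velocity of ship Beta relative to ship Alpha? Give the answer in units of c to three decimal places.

Invert the composition law: u' = (u − v)/(1 − uv/c²).
u' = (0.977 − 0.804) / (1 − (0.977)(0.804)) = 0.1730/0.2145 = 0.8066.

+0.807c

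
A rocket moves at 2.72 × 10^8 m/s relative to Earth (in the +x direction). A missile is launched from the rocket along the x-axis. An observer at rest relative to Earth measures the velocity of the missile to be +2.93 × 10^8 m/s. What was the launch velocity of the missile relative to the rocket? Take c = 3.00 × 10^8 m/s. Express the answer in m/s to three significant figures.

v = 0.907c, u = 0.977c.
Invert the composition law: u' = (u − v)/(1 − uv/c²).
u' = (0.977 − 0.907) / (1 − (0.977)(0.907)) = 0.0700/0.1145 = 0.6114.
u' = 0.6114 × 3.00 × 10^8 m/s.

+1.83 × 10^8 m/s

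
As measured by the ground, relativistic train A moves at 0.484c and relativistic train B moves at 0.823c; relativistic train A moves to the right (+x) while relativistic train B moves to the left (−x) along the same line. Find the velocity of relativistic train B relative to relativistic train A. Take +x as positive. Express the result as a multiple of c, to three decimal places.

-0.935c

β_A = 0.484, β_B = -0.823.
Transform to A's frame with the inverse velocity-addition law: u' = (u − v)/(1 − uv/c²), taking u = β_B and v = β_A.
u' = (-0.823 − 0.484) / (1 − (0.484)(-0.823)) = -1.3070/1.3983 = -0.9347.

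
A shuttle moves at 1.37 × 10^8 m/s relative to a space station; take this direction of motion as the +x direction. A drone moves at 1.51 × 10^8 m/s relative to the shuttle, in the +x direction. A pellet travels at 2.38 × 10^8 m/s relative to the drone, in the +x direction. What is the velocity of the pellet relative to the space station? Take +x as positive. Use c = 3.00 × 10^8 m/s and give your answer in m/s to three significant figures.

2.92 × 10^8 m/s

Apply u = (u' + v)/(1 + u'v/c²) successively, working outward toward the space station.
(Dividing each given speed by c = 3.00 × 10^8 m/s to work in units of c.)
Start: velocity of the shuttle relative to the space station = 0.4567c.
Compose with the drone (u' = 0.503 in the shuttle frame): u_1 = (0.503 + 0.457) / (1 + 0.503·0.457) = 0.9600/1.2299 = 0.7806.
Compose with the pellet (u' = 0.793 in the drone frame): u_2 = (0.793 + 0.781) / (1 + 0.793·0.781) = 1.5739/1.6193 = 0.9720.
So u = 0.9720 × 3.00 × 10^8 m/s.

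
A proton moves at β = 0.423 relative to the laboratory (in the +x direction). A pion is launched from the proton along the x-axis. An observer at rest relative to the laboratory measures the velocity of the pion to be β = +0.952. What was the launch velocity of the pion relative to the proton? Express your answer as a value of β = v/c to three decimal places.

Invert the composition law: u' = (u − v)/(1 − uv/c²).
u' = (0.952 − 0.423) / (1 − (0.952)(0.423)) = 0.5290/0.5973 = 0.8856.

β = +0.886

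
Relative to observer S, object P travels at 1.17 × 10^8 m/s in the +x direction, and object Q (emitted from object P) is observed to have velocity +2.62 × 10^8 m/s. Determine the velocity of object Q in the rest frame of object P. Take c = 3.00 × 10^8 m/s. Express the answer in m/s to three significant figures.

+2.20 × 10^8 m/s

v = 0.390c, u = 0.873c.
Invert the composition law: u' = (u − v)/(1 − uv/c²).
u' = (0.873 − 0.390) / (1 − (0.873)(0.390)) = 0.4833/0.6594 = 0.7330.
u' = 0.7330 × 3.00 × 10^8 m/s.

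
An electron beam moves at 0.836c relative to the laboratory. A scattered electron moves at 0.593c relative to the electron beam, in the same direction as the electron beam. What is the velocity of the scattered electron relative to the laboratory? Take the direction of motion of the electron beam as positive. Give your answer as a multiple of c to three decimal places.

0.955c

With v = 0.836 and u' = 0.593 (in units of c),
u = (u' + v)/(1 + u'v/c²):
u = (0.593 + 0.836) / (1 + 0.593·0.836) = 1.4290/1.4957 = 0.9554
(Galilean addition would give +1.429c, exceeding c.)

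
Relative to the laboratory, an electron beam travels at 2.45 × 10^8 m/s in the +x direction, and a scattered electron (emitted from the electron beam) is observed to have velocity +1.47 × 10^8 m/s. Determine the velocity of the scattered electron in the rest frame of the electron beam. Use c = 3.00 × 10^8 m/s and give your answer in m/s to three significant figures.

-1.63 × 10^8 m/s

v = 0.817c, u = 0.490c.
Invert the composition law: u' = (u − v)/(1 − uv/c²).
u' = (0.490 − 0.817) / (1 − (0.490)(0.817)) = -0.3267/0.5998 = -0.5446.
u' = -0.5446 × 3.00 × 10^8 m/s.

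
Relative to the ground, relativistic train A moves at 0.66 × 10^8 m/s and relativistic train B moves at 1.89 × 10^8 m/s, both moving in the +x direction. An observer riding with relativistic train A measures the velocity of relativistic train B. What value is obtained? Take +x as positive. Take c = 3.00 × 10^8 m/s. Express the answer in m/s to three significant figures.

β_A = 0.220, β_B = 0.630 (dividing each by c = 3.00 × 10^8 m/s).
Transform to A's frame with the inverse velocity-addition law: u' = (u − v)/(1 − uv/c²), taking u = β_B and v = β_A.
u' = (0.630 − 0.220) / (1 − (0.220)(0.630)) = 0.4100/0.8614 = 0.4760.
u' = 0.4760 × 3.00 × 10^8 m/s.

+1.43 × 10^8 m/s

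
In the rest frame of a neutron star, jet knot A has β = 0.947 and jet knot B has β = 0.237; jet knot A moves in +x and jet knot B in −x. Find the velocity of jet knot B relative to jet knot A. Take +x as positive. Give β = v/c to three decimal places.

β = -0.967

β_A = 0.947, β_B = -0.237.
Transform to A's frame with the inverse velocity-addition law: u' = (u − v)/(1 − uv/c²), taking u = β_B and v = β_A.
u' = (-0.237 − 0.947) / (1 − (0.947)(-0.237)) = -1.1840/1.2244 = -0.9670.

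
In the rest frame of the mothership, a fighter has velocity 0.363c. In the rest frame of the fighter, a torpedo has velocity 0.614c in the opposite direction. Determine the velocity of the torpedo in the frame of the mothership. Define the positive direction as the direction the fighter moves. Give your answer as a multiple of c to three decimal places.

-0.323c

With v = 0.363 and u' = -0.614 (in units of c),
u = (u' + v)/(1 + u'v/c²):
u = (-0.614 + 0.363) / (1 + (-0.614)·0.363) = -0.2510/0.7771 = -0.3230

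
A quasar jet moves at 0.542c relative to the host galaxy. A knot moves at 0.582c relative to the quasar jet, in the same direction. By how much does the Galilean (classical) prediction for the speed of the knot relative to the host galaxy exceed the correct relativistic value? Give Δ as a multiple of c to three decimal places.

Galilean: u_cl = 0.582 + 0.542 = 1.1240.
Relativistic: u_rel = (0.582 + 0.542) / (1 + 0.582·0.542) = 1.1240/1.3154 = 0.8545.
Δ = 1.1240 − 0.8545 = 0.2695.
(The classical prediction exceeds c; the relativistic result does not.)

Δ = 0.270c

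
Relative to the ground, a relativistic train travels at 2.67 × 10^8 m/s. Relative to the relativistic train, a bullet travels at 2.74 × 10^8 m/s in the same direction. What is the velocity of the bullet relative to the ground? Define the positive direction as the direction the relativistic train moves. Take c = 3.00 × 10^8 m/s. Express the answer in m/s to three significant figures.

2.98 × 10^8 m/s

In units of c (dividing by 3.00 × 10^8 m/s): v = 0.890, u' = 0.913.
u = (u' + v)/(1 + u'v/c²):
u = (0.913 + 0.890) / (1 + 0.913·0.890) = 1.8033/1.8129 = 0.9947
(Galilean addition would give +1.803c, exceeding c.)
Converting back: u = 0.9947 × 3.00 × 10^8 m/s.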